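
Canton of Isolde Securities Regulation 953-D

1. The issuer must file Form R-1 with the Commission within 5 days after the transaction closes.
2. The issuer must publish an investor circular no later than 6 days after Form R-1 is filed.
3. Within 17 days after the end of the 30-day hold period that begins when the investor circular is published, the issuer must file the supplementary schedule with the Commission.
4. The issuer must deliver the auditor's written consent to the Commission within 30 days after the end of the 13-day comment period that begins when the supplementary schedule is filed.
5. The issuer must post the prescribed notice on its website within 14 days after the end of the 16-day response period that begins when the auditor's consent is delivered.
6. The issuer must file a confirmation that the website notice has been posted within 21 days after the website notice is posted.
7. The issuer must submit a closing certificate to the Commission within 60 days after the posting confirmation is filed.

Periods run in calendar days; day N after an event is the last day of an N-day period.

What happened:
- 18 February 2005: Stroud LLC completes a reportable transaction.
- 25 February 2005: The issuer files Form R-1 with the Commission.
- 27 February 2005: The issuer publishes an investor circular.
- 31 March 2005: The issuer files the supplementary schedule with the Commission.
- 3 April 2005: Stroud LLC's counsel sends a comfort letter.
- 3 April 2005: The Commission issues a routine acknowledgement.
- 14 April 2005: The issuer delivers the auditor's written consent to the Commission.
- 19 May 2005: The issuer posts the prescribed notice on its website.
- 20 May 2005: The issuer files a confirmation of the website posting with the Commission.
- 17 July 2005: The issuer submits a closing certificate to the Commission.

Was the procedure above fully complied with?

Step 1: 5 days after 18 February 2005 (when the transaction closes) is 23 February 2005; 25 February 2005 misses that deadline by 2 days.
Later steps need not be reached.

No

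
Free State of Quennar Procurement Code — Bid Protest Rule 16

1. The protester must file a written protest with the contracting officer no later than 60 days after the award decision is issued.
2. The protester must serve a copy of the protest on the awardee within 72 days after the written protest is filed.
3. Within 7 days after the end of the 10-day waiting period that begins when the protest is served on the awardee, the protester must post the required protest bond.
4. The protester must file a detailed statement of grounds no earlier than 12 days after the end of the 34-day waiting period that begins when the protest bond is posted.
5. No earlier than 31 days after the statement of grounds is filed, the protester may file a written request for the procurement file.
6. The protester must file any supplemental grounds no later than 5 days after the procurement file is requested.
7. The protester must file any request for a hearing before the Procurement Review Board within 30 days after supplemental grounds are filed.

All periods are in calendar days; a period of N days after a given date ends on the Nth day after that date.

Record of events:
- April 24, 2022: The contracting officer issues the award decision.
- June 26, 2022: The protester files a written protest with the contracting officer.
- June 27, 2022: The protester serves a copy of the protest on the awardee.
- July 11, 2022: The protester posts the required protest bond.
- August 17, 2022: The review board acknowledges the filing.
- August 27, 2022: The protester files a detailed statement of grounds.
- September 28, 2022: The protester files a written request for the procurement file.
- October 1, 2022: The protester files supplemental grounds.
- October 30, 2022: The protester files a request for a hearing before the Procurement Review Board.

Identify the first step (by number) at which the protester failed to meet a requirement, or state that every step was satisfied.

Step 1: 60 days after April 24, 2022 (when the award decision is issued) is June 23, 2022; done June 26, 2022 — 3 days late.

Step 1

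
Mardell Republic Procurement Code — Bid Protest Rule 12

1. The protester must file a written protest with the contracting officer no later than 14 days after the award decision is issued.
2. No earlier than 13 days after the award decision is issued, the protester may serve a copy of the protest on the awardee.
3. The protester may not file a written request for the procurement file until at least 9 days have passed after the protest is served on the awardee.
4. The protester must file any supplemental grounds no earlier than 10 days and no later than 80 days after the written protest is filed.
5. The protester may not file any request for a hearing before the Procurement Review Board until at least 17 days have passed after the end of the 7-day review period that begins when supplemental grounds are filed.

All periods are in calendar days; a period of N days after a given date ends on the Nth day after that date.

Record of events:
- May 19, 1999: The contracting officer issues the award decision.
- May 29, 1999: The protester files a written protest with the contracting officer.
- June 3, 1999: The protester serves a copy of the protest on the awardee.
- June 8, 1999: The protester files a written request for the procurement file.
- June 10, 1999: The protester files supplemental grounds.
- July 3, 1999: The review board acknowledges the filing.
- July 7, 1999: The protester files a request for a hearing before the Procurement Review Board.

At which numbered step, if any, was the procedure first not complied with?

Step 3

(1) due by May 19, 1999 + 14 days = June 2, 1999; done May 29, 1999 — timely.
(2) permitted from May 19, 1999 + 13 days = June 1, 1999 onward; June 3, 1999 is on or after that date.
(3) permitted from June 3, 1999 + 9 days = June 12, 1999 onward; done June 8, 1999 — 4 days too early.
No need to go further; step 3 was not satisfied.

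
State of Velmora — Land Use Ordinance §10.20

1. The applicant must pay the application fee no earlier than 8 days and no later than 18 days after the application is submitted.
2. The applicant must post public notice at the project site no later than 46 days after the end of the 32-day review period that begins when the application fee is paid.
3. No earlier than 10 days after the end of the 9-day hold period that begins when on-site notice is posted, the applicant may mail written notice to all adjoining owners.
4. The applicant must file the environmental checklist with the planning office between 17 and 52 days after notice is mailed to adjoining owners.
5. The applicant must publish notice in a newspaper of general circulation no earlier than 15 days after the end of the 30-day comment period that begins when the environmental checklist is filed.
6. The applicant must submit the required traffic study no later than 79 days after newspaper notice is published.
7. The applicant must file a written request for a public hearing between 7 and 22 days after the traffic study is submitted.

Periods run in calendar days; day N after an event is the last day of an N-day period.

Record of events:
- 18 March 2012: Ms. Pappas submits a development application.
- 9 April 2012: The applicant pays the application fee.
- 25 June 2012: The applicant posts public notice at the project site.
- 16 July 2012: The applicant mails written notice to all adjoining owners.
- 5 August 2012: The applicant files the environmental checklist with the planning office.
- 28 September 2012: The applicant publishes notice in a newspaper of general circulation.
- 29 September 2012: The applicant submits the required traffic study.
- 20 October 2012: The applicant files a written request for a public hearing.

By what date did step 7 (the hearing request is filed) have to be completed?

21 October 2012

Step 7 runs from 29 September 2012, when the traffic study is submitted. The window is 7–22 days after 29 September 2012; it closes on 21 October 2012.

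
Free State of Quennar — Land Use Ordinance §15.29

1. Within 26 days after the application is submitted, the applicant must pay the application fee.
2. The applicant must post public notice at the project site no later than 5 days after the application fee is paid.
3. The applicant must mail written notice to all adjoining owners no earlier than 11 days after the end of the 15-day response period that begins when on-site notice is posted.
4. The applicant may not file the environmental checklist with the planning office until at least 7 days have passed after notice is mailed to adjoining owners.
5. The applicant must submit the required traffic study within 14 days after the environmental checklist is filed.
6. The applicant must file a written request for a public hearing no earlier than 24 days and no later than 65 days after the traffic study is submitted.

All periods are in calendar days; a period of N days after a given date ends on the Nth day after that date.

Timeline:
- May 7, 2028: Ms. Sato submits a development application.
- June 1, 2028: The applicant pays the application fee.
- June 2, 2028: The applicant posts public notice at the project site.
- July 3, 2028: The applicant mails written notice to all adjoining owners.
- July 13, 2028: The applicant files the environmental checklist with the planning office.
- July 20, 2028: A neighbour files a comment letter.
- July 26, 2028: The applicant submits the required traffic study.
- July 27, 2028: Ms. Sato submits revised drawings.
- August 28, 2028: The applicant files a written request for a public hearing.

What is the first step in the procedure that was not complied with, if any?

None — every step was satisfied

Step 1 — counting 26 days from May 7, 2028 (when the application is submitted) gives a deadline of June 2, 2028; completed June 1, 2028, before the deadline.
Step 2 — counting 5 days from June 1, 2028 (when the application fee is paid) gives a deadline of June 6, 2028; completed June 2, 2028, before the deadline.
Step 3 — must wait 11 days from June 17, 2028 (end of the 15-day response period, which began when on-site notice is posted on June 2, 2028), so not before June 28, 2028; July 3, 2028 is on or after that date.
Step 4 — must wait 7 days from July 3, 2028 (when notice is mailed to adjoining owners), so not before July 10, 2028; done July 13, 2028, after the minimum wait.
Step 5 — counting 14 days from July 13, 2028 (when the environmental checklist is filed) gives a deadline of July 27, 2028; completed July 26, 2028, before the deadline.
Step 6 — 24 and 65 days from July 26, 2028 (when the traffic study is submitted) are August 19, 2028 and September 29, 2028 respectively; done August 28, 2028, which is between those dates.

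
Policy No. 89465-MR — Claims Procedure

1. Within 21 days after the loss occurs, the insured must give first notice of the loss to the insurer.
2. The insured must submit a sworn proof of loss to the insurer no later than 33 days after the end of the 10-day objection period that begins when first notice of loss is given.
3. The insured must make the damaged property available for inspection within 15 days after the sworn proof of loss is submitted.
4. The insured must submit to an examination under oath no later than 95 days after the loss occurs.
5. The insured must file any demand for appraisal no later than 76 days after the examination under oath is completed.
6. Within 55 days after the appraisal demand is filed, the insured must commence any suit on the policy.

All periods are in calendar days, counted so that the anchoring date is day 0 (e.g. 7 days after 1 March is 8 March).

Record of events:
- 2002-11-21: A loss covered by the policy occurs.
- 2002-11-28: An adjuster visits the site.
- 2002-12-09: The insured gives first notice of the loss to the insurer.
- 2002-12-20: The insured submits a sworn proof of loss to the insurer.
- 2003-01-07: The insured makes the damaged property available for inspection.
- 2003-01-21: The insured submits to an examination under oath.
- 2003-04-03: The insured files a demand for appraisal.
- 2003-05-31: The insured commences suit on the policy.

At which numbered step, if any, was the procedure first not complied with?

Step 3

(1) due by 2002-11-21 + 21 days = 2002-12-12; completed 2002-12-09, before the deadline.
(2) due by 2002-12-19 + 33 days = 2003-01-21; 2002-12-20 is within that limit.
(3) due by 2002-12-20 + 15 days = 2003-01-04; done 2003-01-07 — 3 days late.
The analysis stops there.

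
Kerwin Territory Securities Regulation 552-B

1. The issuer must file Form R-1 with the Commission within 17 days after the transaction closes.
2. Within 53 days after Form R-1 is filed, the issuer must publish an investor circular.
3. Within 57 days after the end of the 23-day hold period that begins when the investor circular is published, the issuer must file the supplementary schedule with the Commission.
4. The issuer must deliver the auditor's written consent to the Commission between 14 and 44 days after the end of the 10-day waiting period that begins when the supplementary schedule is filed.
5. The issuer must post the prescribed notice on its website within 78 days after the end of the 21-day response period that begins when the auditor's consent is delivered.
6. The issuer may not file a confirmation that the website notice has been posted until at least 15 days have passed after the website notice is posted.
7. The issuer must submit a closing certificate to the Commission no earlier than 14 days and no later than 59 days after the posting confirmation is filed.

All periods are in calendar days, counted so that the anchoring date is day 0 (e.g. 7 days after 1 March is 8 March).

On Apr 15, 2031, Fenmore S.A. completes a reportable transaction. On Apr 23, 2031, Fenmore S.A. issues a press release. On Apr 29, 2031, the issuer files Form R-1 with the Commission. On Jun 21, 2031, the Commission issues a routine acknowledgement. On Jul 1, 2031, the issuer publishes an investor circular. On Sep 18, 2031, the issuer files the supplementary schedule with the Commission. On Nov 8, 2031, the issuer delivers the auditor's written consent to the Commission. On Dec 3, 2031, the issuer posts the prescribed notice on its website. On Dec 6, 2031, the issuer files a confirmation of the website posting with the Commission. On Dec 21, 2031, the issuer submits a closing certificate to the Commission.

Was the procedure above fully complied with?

(1) due by Apr 15, 2031 + 17 days = May 2, 2031; Apr 29, 2031 is within that limit.
(2) due by Apr 29, 2031 + 53 days = Jun 21, 2031; done Jul 1, 2031 — 10 days late.

No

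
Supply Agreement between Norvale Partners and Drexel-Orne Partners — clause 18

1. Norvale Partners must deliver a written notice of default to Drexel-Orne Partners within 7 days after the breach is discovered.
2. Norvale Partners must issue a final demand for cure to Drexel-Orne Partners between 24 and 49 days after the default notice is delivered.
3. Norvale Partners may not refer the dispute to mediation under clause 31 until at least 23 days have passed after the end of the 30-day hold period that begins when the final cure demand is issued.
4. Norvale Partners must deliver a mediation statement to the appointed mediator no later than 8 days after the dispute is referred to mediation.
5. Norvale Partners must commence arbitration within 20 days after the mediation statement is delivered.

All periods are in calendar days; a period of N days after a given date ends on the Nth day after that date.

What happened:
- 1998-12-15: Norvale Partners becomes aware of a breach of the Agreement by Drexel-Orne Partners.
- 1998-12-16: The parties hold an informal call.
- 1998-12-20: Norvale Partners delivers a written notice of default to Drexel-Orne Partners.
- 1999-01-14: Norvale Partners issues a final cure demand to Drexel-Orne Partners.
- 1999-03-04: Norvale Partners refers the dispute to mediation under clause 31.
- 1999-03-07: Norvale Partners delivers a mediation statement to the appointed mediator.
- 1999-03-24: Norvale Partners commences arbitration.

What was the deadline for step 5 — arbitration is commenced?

1999-03-27

Step 5 runs from 1999-03-07, when the mediation statement is delivered. 20 days after 1999-03-07 is 1999-03-27.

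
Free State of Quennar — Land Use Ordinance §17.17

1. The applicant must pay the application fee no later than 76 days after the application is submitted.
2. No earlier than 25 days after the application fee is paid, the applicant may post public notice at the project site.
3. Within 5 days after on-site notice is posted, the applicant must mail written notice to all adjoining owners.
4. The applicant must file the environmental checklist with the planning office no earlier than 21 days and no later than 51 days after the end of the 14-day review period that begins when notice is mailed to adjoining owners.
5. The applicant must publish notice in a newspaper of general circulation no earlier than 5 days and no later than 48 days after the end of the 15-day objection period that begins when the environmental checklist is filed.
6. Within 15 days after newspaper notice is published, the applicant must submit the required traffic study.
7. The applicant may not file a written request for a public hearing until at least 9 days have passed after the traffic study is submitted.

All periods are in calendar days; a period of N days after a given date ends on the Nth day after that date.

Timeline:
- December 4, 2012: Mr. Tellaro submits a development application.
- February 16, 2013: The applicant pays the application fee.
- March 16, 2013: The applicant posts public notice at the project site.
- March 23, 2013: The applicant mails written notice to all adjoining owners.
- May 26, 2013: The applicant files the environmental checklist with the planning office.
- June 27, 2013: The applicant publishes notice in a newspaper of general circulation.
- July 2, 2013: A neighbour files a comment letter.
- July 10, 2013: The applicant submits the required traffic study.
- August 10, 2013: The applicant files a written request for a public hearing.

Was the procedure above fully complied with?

Step 1 — counting 76 days from December 4, 2012 (when the application is submitted) gives a deadline of February 18, 2013; February 16, 2013 is within that limit.
Step 2 — must wait 25 days from February 16, 2013 (when the application fee is paid), so not before March 13, 2013; done March 16, 2013 — permitted.
Step 3 — counting 5 days from March 16, 2013 (when on-site notice is posted) gives a deadline of March 21, 2013; March 23, 2013 misses that deadline by 2 days.
The analysis stops there.

No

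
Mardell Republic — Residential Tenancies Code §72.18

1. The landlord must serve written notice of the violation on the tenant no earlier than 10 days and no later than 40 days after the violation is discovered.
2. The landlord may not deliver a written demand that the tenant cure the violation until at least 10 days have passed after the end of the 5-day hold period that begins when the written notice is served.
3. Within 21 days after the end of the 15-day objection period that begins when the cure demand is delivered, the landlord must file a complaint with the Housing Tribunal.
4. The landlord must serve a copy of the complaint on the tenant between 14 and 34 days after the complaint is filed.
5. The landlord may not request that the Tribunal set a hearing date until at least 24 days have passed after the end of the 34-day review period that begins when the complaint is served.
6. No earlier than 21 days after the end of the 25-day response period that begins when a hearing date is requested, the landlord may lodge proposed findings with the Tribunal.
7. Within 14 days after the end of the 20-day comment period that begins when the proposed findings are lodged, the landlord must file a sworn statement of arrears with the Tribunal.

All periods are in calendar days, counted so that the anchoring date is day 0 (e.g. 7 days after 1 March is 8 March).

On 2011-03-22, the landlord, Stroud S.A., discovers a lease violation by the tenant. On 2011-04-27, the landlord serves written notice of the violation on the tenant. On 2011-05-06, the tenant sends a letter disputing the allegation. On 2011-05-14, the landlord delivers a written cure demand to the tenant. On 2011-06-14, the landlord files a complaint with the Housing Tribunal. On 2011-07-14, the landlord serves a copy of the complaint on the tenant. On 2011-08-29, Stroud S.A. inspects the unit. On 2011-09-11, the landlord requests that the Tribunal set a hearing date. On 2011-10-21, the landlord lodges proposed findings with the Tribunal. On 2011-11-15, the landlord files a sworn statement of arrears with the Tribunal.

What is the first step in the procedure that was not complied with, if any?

Step 1: the window is 10–40 days after 2011-03-22 (when the violation is discovered), so 2011-04-01 through 2011-05-01; done 2011-04-27, which is between those dates.
Step 2: the earliest permitted date is 10 days after 2011-05-02 (end of the 5-day hold period, which began when the written notice is served on 2011-04-27), i.e. 2011-05-12; 2011-05-14 is on or after that date.
Step 3: 21 days after 2011-05-29 (end of the 15-day objection period, which began when the cure demand is delivered on 2011-05-14) is 2011-06-19; 2011-06-14 is within that limit.
Step 4: the window is 14–34 days after 2011-06-14 (when the complaint is filed), so 2011-06-28 through 2011-07-18; done 2011-07-14 — within the window.
Step 5: the earliest permitted date is 24 days after 2011-08-17 (end of the 34-day review period, which began when the complaint is served on 2011-07-14), i.e. 2011-09-10; done 2011-09-11 — permitted.
Step 6: the earliest permitted date is 21 days after 2011-10-06 (end of the 25-day response period, which began when a hearing date is requested on 2011-09-11), i.e. 2011-10-27; done 2011-10-21 — 6 days too early.
The analysis stops there.

Step 6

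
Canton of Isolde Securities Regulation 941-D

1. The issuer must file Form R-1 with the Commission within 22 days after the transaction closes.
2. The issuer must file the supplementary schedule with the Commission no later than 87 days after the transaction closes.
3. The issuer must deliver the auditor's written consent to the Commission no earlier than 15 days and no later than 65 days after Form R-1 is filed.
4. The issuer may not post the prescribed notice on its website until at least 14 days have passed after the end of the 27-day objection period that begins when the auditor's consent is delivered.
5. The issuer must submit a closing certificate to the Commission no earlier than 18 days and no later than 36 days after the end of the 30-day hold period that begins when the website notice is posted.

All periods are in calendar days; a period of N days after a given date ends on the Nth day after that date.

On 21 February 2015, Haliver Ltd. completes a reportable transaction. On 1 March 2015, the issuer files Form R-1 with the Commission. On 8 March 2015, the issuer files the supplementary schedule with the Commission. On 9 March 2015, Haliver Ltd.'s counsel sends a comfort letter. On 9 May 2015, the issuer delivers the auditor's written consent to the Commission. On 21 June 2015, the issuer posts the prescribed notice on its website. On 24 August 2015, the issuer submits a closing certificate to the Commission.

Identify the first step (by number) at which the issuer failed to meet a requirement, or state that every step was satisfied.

Step 1 — counting 22 days from 21 February 2015 (when the transaction closes) gives a deadline of 15 March 2015; 1 March 2015 is within that limit.
Step 2 — counting 87 days from 21 February 2015 (when the transaction closes) gives a deadline of 19 May 2015; done 8 March 2015 — timely.
Step 3 — 15 and 65 days from 1 March 2015 (when Form R-1 is filed) are 16 March 2015 and 5 May 2015 respectively; 9 May 2015 is 4 days past the end of the window.
That is the first point of non-compliance.

Step 3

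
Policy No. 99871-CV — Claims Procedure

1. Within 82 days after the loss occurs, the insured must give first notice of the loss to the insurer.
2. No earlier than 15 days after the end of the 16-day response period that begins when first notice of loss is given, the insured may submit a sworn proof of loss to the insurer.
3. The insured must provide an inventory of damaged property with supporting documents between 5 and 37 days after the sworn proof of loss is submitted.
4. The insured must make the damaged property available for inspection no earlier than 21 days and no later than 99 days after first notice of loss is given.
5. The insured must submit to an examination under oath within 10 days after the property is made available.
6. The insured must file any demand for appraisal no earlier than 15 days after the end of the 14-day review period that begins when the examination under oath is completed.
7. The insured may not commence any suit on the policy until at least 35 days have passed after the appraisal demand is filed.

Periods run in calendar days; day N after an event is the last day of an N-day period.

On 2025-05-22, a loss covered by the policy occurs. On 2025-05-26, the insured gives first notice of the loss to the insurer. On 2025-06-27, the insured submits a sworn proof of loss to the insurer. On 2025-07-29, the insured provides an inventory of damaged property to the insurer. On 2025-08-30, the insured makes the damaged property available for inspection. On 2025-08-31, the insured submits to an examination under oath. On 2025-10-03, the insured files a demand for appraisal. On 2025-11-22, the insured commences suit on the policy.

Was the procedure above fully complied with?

Yes

Step 1 — counting 82 days from 2025-05-22 (when the loss occurs) gives a deadline of 2025-08-12; 2025-05-26 is within that limit.
Step 2 — must wait 15 days from 2025-06-11 (end of the 16-day response period, which began when first notice of loss is given on 2025-05-26), so not before 2025-06-26; done 2025-06-27, after the minimum wait.
Step 3 — 5 and 37 days from 2025-06-27 (when the sworn proof of loss is submitted) are 2025-07-02 and 2025-08-03 respectively; done 2025-07-29, which is between those dates.
Step 4 — 21 and 99 days from 2025-05-26 (when first notice of loss is given) are 2025-06-16 and 2025-09-02 respectively; 2025-08-30 falls inside that range.
Step 5 — counting 10 days from 2025-08-30 (when the property is made available) gives a deadline of 2025-09-09; done 2025-08-31 — timely.
Step 6 — must wait 15 days from 2025-09-14 (end of the 14-day review period, which began when the examination under oath is completed on 2025-08-31), so not before 2025-09-29; 2025-10-03 is on or after that date.
Step 7 — must wait 35 days from 2025-10-03 (when the appraisal demand is filed), so not before 2025-11-07; 2025-11-22 is on or after that date.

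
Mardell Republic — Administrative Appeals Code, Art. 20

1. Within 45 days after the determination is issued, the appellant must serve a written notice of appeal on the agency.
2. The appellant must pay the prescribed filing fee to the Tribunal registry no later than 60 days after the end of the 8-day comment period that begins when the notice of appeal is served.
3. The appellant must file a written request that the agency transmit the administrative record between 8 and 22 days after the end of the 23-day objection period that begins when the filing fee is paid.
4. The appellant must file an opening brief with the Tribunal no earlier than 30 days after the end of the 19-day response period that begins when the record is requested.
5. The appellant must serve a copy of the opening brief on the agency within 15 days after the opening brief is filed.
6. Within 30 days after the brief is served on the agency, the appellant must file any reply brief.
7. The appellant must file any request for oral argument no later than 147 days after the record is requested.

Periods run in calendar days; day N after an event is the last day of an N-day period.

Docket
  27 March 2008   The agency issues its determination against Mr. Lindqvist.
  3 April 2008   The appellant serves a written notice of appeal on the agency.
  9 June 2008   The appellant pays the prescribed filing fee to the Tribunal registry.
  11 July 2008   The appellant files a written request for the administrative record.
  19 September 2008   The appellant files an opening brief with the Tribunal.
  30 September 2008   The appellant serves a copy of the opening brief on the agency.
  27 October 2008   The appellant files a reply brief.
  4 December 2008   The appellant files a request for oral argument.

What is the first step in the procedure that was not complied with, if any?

Step 1: 45 days after 27 March 2008 (when the determination is issued) is 11 May 2008; done 3 April 2008 — timely.
Step 2: 60 days after 11 April 2008 (end of the 8-day comment period, which began when the notice of appeal is served on 3 April 2008) is 10 June 2008; completed 9 June 2008, before the deadline.
Step 3: the window is 8–22 days after 2 July 2008 (end of the 23-day objection period, which began when the filing fee is paid on 9 June 2008), so 10 July 2008 through 24 July 2008; 11 July 2008 falls inside that range.
Step 4: the earliest permitted date is 30 days after 30 July 2008 (end of the 19-day response period, which began when the record is requested on 11 July 2008), i.e. 29 August 2008; done 19 September 2008, after the minimum wait.
Step 5: 15 days after 19 September 2008 (when the opening brief is filed) is 4 October 2008; completed 30 September 2008, before the deadline.
Step 6: 30 days after 30 September 2008 (when the brief is served on the agency) is 30 October 2008; completed 27 October 2008, before the deadline.
Step 7: 147 days after 11 July 2008 (when the record is requested) is 5 December 2008; 4 December 2008 is within that limit.

None — every step was satisfied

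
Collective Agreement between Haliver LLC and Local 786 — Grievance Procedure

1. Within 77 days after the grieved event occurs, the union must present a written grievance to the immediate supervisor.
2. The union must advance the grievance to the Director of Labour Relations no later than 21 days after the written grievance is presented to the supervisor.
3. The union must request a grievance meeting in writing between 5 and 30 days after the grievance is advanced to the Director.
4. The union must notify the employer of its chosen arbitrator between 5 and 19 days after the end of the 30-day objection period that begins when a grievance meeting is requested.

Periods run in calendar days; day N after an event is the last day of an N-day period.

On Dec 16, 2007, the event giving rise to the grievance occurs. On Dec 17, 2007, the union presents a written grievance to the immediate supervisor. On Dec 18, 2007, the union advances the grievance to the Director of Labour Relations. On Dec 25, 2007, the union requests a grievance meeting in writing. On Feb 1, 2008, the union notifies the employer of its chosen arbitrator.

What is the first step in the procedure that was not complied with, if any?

None — every step was satisfied

Step 1 — counting 77 days from Dec 16, 2007 (when the grieved event occurs) gives a deadline of Mar 2, 2008; done Dec 17, 2007 — timely.
Step 2 — counting 21 days from Dec 17, 2007 (when the written grievance is presented to the supervisor) gives a deadline of Jan 7, 2008; done Dec 18, 2007 — timely.
Step 3 — 5 and 30 days from Dec 18, 2007 (when the grievance is advanced to the Director) are Dec 23, 2007 and Jan 17, 2008 respectively; Dec 25, 2007 falls inside that range.
Step 4 — 5 and 19 days from Jan 24, 2008 (end of the 30-day objection period, which began when a grievance meeting is requested on Dec 25, 2007) are Jan 29, 2008 and Feb 12, 2008 respectively; done Feb 1, 2008, which is between those dates.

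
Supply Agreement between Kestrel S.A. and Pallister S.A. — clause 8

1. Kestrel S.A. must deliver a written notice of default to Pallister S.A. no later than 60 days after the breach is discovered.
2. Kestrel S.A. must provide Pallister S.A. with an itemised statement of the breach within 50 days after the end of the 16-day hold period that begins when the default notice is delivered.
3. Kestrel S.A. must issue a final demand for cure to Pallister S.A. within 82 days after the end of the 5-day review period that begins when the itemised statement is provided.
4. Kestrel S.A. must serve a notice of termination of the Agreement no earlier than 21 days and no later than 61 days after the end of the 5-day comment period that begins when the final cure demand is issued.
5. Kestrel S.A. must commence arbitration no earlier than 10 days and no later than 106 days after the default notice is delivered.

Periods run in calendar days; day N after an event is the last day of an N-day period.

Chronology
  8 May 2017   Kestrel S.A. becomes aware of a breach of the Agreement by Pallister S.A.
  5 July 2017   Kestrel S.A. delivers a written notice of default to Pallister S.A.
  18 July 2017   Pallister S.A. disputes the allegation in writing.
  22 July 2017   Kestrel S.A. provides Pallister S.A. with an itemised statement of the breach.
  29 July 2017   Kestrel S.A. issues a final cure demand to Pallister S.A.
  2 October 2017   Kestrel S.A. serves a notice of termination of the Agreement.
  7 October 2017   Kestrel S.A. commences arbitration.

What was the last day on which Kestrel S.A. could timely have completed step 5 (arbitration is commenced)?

Step 5 runs from 5 July 2017, when the default notice is delivered. The window is 10–106 days after 5 July 2017; it closes on 19 October 2017.

19 October 2017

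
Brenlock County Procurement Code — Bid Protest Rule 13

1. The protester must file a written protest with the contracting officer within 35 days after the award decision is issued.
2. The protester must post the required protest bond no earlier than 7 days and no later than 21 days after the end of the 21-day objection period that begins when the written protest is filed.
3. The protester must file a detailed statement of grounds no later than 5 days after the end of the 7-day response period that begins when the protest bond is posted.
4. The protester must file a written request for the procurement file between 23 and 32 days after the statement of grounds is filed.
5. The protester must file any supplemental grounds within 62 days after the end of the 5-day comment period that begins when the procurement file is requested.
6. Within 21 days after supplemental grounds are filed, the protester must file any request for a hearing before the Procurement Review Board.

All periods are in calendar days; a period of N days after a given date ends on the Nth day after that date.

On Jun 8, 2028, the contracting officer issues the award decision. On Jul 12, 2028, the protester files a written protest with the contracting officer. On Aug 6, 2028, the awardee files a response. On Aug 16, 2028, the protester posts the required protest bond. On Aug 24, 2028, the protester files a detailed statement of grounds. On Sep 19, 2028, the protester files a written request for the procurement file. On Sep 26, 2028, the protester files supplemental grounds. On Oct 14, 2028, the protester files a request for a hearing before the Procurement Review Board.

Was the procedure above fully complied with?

Yes

(1) due by Jun 8, 2028 + 35 days = Jul 13, 2028; done Jul 12, 2028 — timely.
(2) the permitted window runs from Aug 2, 2028 + 7 = Aug 9, 2028 to Aug 2, 2028 + 21 = Aug 23, 2028; done Aug 16, 2028 — within the window.
(3) due by Aug 23, 2028 + 5 days = Aug 28, 2028; done Aug 24, 2028 — timely.
(4) the permitted window runs from Aug 24, 2028 + 23 = Sep 16, 2028 to Aug 24, 2028 + 32 = Sep 25, 2028; done Sep 19, 2028, which is between those dates.
(5) due by Sep 24, 2028 + 62 days = Nov 25, 2028; Sep 26, 2028 is within that limit.
(6) due by Sep 26, 2028 + 21 days = Oct 17, 2028; Oct 14, 2028 is within that limit.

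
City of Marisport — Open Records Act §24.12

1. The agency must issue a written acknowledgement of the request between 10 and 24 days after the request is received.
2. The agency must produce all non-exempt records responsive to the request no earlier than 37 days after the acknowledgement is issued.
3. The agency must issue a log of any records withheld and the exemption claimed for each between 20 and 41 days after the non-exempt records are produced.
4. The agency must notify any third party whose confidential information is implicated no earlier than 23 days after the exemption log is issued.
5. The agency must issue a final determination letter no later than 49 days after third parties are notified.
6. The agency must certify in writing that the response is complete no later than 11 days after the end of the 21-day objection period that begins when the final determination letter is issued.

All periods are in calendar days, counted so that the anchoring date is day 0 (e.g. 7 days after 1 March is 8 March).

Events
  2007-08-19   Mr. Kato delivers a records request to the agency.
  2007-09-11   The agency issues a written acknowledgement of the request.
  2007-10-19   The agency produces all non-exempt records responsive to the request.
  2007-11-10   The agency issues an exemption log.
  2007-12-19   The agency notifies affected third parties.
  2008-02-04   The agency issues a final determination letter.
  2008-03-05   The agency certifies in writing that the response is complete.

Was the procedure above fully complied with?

Step 1: the window is 10–24 days after 2007-08-19 (when the request is received), so 2007-08-29 through 2007-09-12; 2007-09-11 falls inside that range.
Step 2: the earliest permitted date is 37 days after 2007-09-11 (when the acknowledgement is issued), i.e. 2007-10-18; done 2007-10-19 — permitted.
Step 3: the window is 20–41 days after 2007-10-19 (when the non-exempt records are produced), so 2007-11-08 through 2007-11-29; done 2007-11-10, which is between those dates.
Step 4: the earliest permitted date is 23 days after 2007-11-10 (when the exemption log is issued), i.e. 2007-12-03; done 2007-12-19 — permitted.
Step 5: 49 days after 2007-12-19 (when third parties are notified) is 2008-02-06; completed 2008-02-04, before the deadline.
Step 6: 11 days after 2008-02-25 (end of the 21-day objection period, which began when the final determination letter is issued on 2008-02-04) is 2008-03-07; completed 2008-03-05, before the deadline.

Yes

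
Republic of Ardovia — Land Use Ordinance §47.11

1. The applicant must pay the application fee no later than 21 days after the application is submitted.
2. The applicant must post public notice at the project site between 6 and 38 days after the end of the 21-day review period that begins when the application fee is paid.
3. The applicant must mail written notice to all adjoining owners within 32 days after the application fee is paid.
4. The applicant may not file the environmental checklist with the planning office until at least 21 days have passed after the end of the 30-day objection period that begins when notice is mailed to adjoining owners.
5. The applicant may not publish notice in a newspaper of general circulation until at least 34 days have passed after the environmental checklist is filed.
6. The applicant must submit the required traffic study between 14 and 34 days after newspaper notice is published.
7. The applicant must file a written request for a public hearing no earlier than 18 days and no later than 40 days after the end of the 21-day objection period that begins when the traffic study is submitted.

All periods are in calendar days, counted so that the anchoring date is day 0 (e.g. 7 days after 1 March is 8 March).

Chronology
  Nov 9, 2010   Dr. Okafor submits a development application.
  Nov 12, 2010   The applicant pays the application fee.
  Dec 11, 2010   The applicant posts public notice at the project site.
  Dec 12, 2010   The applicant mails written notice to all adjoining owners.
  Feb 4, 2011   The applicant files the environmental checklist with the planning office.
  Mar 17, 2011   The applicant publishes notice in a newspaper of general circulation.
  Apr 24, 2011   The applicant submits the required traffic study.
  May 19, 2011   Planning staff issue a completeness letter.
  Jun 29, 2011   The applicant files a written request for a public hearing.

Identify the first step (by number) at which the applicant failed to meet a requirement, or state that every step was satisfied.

Step 1 — counting 21 days from Nov 9, 2010 (when the application is submitted) gives a deadline of Nov 30, 2010; Nov 12, 2010 is within that limit.
Step 2 — 6 and 38 days from Dec 3, 2010 (end of the 21-day review period, which began when the application fee is paid on Nov 12, 2010) are Dec 9, 2010 and Jan 10, 2011 respectively; done Dec 11, 2010, which is between those dates.
Step 3 — counting 32 days from Nov 12, 2010 (when the application fee is paid) gives a deadline of Dec 14, 2010; done Dec 12, 2010 — timely.
Step 4 — must wait 21 days from Jan 11, 2011 (end of the 30-day objection period, which began when notice is mailed to adjoining owners on Dec 12, 2010), so not before Feb 1, 2011; done Feb 4, 2011 — permitted.
Step 5 — must wait 34 days from Feb 4, 2011 (when the environmental checklist is filed), so not before Mar 10, 2011; done Mar 17, 2011 — permitted.
Step 6 — 14 and 34 days from Mar 17, 2011 (when newspaper notice is published) are Mar 31, 2011 and Apr 20, 2011 respectively; Apr 24, 2011 is 4 days past the end of the window.

Step 6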